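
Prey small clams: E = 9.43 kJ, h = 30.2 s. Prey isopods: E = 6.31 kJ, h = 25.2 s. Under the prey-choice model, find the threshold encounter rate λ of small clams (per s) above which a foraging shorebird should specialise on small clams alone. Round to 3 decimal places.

0.134 per s

Drop isopods once their profitability E₂/h₂ falls below the rate achievable on small clams alone: E₂/h₂ = λE₁/(1 + λh₁).
Solve for λ: λE₁h₂ = E₂(1 + λh₁) → λ(E₁h₂ − E₂h₁) = E₂ → λ = E₂/(E₁h₂ − E₂h₁).
λ = 6.31/(9.43×25.2 − 6.31×30.2) = 6.31/47.07 = 0.134 per s.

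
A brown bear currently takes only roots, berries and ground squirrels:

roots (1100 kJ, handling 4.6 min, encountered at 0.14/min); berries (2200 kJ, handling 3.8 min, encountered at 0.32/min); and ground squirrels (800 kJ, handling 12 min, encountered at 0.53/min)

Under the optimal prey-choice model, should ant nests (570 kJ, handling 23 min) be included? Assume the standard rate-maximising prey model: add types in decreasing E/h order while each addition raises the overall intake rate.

No

Current rate: (0.14×1100 + 0.32×2200 + 0.53×800)/(1 + 0.14×4.6 + 0.32×3.8 + 0.53×12) = 139 kJ/min.
Profitability of ant nests: 570/23 = 24.78 kJ/min.
Since 24.78 < R, time spent handling ant nests is better spent searching.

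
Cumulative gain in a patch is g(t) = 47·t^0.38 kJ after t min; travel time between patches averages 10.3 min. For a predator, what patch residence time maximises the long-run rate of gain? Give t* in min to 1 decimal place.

6.3 min

By the marginal value theorem, leave when the instantaneous gain rate g'(t) equals the habitat-wide average g(t)/(T + t).
g'(t) = 0.38·47·t^-0.62. Setting 0.38·47·t^-0.62 = 47·t^0.38/(10.3+t) gives 0.38(10.3+t) = t, so 0.62·t = 0.38×10.3.
t* = 0.38×10.3/0.62 = 6.313 min.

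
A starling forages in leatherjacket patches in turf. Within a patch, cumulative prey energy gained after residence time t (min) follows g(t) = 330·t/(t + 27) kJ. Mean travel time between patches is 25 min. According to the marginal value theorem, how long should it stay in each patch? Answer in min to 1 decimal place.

26.0 min

By the marginal value theorem, leave when the instantaneous gain rate g'(t) equals the habitat-wide average g(t)/(T + t).
g'(t) = 330·27/(t + 27)². Setting 330·27/(t+27)² = 330t/[(t+27)(25+t)] gives 27(25+t) = t(t+27), so t² = 27×25 = 675.
t* = √675 = 25.98 min.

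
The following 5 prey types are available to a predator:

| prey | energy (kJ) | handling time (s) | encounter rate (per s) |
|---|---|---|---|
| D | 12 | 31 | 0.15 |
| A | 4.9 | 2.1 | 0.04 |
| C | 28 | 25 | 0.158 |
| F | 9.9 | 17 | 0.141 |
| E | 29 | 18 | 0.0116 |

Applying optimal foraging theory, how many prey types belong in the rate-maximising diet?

Rank by E/h (kJ/s): A 2.33, E 1.61, C 1.12, F 0.582, D 0.387. Include each in turn until the next type's E/h falls below the running intake rate.
Rate on top 1: 0.1808. E: 1.61 > 0.1808 → include.
Rate on top 2: 0.4118. C: 1.12 > 0.4118 → include.
Rate on top 3: 0.9454. F: 0.582 < 0.9454 → exclude; stop.
Optimal diet: A, E, C — 3 of 5 types.

3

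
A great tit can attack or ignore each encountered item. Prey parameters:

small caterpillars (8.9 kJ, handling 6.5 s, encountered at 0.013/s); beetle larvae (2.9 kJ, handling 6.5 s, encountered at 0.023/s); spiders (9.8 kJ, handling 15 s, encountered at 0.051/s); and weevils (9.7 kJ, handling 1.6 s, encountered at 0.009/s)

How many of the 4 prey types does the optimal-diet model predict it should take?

Rank by E/h (kJ/s): weevils 6.06, small caterpillars 1.37, spiders 0.653, beetle larvae 0.446. Include each in turn until the next type's E/h falls below the running intake rate.
Rate on top 1: 0.08606. small caterpillars: 1.37 > 0.08606 → include.
Rate on top 2: 0.1847. spiders: 0.653 > 0.1847 → include.
Rate on top 3: 0.3771. beetle larvae: 0.446 > 0.3771 → include.
Optimal diet: weevils, small caterpillars, spiders, beetle larvae — 4 of 4 types.

4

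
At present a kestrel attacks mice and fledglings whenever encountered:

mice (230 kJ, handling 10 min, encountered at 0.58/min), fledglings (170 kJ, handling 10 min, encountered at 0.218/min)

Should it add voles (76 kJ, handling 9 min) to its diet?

No

On mice and fledglings alone, R = ΣλE/(1+Σλh) = 170.5/8.98 = 18.98 kJ/min.
Profitability of voles: 76/9 = 8.444 kJ/min.
Since 8.444 < R, time spent handling voles is better spent searching.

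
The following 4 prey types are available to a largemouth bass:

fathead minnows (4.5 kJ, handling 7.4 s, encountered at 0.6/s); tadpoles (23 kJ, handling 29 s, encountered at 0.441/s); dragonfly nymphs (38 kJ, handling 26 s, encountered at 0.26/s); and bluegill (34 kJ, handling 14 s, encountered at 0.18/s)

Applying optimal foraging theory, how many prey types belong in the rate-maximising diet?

Rank by E/h (kJ/s): bluegill 2.43, dragonfly nymphs 1.46, tadpoles 0.793, fathead minnows 0.608. Include each in turn until the next type's E/h falls below the running intake rate.
Rate on top 1: 1.739. dragonfly nymphs: 1.46 < 1.739 → exclude; stop.
Optimal diet: bluegill — 1 of 4 types.

1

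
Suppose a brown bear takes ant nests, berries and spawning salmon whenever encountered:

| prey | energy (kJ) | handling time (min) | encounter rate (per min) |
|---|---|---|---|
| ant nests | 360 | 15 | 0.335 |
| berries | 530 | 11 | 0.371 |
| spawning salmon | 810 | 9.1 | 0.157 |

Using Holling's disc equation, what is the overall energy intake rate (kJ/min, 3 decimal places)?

38.527 kJ/min

R = Σλ_iE_i / (1 + Σλ_ih_i)
Numerator: 0.335×360 + 0.371×530 + 0.157×810 = 444.4
Denominator: 1 + 0.335×15 + 0.371×11 + 0.157×9.1 = 11.53
R = 444.4/11.53 = 38.53 kJ/min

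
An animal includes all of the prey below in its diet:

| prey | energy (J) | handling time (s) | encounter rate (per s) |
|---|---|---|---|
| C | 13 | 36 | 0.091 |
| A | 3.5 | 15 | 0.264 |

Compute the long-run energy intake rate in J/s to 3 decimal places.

R = Σλ_iE_i / (1 + Σλ_ih_i)
Numerator: 0.091×13 + 0.264×3.5 = 2.107
Denominator: 1 + 0.091×36 + 0.264×15 = 8.236
R = 2.107/8.236 = 0.2558 J/s

0.256 J/s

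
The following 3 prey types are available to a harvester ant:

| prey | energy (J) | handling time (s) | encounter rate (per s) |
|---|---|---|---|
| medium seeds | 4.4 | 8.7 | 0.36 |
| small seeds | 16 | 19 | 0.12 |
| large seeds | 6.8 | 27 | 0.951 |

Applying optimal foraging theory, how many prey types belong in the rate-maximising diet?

1

Rank by E/h (J/s): small seeds 0.842, medium seeds 0.506, large seeds 0.252. Include each in turn until the next type's E/h falls below the running intake rate.
Rate on top 1: 0.5854. medium seeds: 0.506 < 0.5854 → exclude; stop.
Optimal diet: small seeds — 1 of 3 types.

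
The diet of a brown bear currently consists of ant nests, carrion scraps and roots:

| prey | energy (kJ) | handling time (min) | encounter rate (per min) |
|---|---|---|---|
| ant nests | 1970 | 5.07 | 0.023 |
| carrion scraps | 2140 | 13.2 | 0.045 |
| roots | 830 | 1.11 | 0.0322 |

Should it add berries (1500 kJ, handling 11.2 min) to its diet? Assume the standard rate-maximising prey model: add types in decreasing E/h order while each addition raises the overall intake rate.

Yes

Intake rate on the current diet: R = (0.023×1970 + 0.045×2140 + 0.0322×830) / (1 + 0.023×5.07 + 0.045×13.2 + 0.0322×1.11) = 168.3/1.746 = 96.39 kJ/min.
berries: E/h = 1500/11.2 = 133.9 kJ/min.
Since 133.9 > R, including berries increases the long-run rate.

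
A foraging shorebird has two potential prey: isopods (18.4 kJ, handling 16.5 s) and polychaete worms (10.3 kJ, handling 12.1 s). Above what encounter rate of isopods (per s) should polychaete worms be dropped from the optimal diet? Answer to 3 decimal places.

0.195 per s

The zero-one rule: include polychaete worms iff E₂/h₂ > λE₁/(1+λh₁). Equality gives the switch point.
λE₁h₂ = E₂ + λE₂h₁ ⇒ λ = E₂/(E₁h₂ − E₂h₁) = 10.3/(222.6 − 170) = 0.1955 per s.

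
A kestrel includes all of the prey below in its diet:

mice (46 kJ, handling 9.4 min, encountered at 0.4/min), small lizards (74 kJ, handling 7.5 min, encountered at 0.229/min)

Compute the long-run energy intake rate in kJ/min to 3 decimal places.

R = (0.4×46 + 0.229×74) / (1 + 0.4×9.4 + 0.229×7.5) = 35.35/6.478 = 5.457 kJ/min.

5.457 kJ/min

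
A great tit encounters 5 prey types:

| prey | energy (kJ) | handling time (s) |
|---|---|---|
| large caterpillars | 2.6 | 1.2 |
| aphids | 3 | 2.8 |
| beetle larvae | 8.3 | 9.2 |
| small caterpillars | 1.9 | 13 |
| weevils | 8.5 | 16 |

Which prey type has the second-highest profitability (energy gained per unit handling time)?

In descending order of E/h:
large caterpillars: 2.6/1.2 = 2.17 kJ/s
aphids: 3/2.8 = 1.07 kJ/s
beetle larvae: 8.3/9.2 = 0.902 kJ/s
weevils: 8.5/16 = 0.531 kJ/s
small caterpillars: 1.9/13 = 0.146 kJ/s

aphids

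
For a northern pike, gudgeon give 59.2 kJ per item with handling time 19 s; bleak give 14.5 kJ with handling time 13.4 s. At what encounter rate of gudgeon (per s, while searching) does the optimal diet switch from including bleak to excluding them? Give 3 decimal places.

0.028 per s

At the threshold, the rate on gudgeon alone equals the profitability of bleak: λ·59.2/(1 + λ·19) = 14.5/13.4 = 1.082.
Rearranging, λ(59.2 − 1.082×19) = 1.082, so λ = 1.082/38.64 = 0.028 per s.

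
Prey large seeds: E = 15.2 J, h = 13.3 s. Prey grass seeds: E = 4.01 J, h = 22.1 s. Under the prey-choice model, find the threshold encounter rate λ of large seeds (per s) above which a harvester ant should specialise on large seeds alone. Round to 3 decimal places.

0.014 per s

At the threshold, the rate on large seeds alone equals the profitability of grass seeds: λ·15.2/(1 + λ·13.3) = 4.01/22.1 = 0.1814.
Rearranging, λ(15.2 − 0.1814×13.3) = 0.1814, so λ = 0.1814/12.79 = 0.01419 per s.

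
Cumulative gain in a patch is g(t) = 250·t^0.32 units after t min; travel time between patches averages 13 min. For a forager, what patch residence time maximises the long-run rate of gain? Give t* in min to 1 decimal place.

6.1 min

By the marginal value theorem, leave when the instantaneous gain rate g'(t) equals the habitat-wide average g(t)/(T + t).
g'(t) = 0.32·250·t^-0.68. Setting 0.32·250·t^-0.68 = 250·t^0.32/(13+t) gives 0.32(13+t) = t, so 0.68·t = 0.32×13.
t* = 0.32×13/0.68 = 6.118 min.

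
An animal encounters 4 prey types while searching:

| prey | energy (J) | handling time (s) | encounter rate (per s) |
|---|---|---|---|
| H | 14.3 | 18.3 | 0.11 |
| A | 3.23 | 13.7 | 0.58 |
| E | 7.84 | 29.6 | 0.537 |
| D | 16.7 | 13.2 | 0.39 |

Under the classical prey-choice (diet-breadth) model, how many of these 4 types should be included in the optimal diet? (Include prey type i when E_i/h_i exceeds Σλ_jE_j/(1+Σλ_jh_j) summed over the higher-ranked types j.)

1

E/h in descending order: D 1.27, H 0.781, E 0.265, A 0.236 J/s. The optimal diet is the largest prefix of this list for which every included type satisfies E_i/h_i > R on the types above it.
Rate on top 1: 1.059. H: 0.781 < 1.059 → exclude; stop.
Optimal diet: D — 1 of 4 types.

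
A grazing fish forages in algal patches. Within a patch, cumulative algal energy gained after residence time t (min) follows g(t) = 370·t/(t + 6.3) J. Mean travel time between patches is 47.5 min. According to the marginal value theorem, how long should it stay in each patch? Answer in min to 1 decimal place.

Optimal t* satisfies g'(t*) = g(t*)/(T + t*).
g'(t) = 370·6.3/(t + 6.3)². Setting 370·6.3/(t+6.3)² = 370t/[(t+6.3)(47.5+t)] gives 6.3(47.5+t) = t(t+6.3), so t² = 6.3×47.5 = 299.2.
t* = √299.2 = 17.3 min.

17.3 min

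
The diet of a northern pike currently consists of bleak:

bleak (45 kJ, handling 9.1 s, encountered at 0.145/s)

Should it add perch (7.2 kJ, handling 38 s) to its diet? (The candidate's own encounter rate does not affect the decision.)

No

On bleak alone, R = ΣλE/(1+Σλh) = 6.525/2.319 = 2.813 kJ/s.
perch: E/h = 7.2/38 = 0.1895 kJ/s.
0.1895 < 2.813, so adding perch would lower the average — exclude it.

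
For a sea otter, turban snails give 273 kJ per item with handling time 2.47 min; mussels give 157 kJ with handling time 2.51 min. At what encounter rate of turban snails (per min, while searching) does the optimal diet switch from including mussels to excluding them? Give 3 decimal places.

0.528 per min

The zero-one rule: include mussels iff E₂/h₂ > λE₁/(1+λh₁). Equality gives the switch point.
λE₁h₂ = E₂ + λE₂h₁ ⇒ λ = E₂/(E₁h₂ − E₂h₁) = 157/(685.2 − 387.8) = 0.5278 per min.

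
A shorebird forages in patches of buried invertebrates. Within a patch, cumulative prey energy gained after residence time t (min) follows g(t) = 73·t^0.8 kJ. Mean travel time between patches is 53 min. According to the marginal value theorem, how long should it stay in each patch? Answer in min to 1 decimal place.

212.0 min

Maximise g(t)/(T+t): set derivative to zero → g'(t)(T+t) = g(t).
g'(t) = 0.8·73·t^-0.2. Setting 0.8·73·t^-0.2 = 73·t^0.8/(53+t) gives 0.8(53+t) = t, so 0.20·t = 0.8×53.
t* = 0.8×53/0.20 = 212 min.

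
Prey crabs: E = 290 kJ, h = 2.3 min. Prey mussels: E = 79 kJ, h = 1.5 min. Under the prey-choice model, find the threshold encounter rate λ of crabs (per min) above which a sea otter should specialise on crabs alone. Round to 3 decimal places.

The zero-one rule: include mussels iff E₂/h₂ > λE₁/(1+λh₁). Equality gives the switch point.
λE₁h₂ = E₂ + λE₂h₁ ⇒ λ = E₂/(E₁h₂ − E₂h₁) = 79/(435 − 181.7) = 0.3119 per min.

0.312 per min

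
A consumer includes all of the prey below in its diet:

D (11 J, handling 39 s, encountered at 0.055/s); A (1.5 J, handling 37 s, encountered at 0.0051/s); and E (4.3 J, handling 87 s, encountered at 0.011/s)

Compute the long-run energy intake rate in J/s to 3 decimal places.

0.154 J/s

R = (0.055×11 + 0.0051×1.5 + 0.011×4.3) / (1 + 0.055×39 + 0.0051×37 + 0.011×87) = 0.6599/4.291 = 0.1538 J/s.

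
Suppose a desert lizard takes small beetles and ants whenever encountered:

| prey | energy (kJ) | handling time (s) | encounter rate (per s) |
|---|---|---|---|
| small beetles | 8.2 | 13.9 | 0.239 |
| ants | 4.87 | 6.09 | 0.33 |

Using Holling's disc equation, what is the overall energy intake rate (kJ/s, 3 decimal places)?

Energy encountered per unit search time: 0.239×8.2 + 0.33×4.87 = 3.567 kJ/s.
Handling time per unit search time: 0.239×13.9 + 0.33×6.09 = 5.332.
Rate = 3.567/(1 + 5.332) = 0.5633 kJ/s.

0.563 kJ/s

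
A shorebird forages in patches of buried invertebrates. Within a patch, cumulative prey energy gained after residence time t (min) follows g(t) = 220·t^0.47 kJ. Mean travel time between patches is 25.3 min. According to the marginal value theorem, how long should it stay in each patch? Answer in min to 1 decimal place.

By the marginal value theorem, leave when the instantaneous gain rate g'(t) equals the habitat-wide average g(t)/(T + t).
g'(t) = 0.47·220·t^-0.53. Setting 0.47·220·t^-0.53 = 220·t^0.47/(25.3+t) gives 0.47(25.3+t) = t, so 0.53·t = 0.47×25.3.
t* = 0.47×25.3/0.53 = 22.44 min.

22.4 min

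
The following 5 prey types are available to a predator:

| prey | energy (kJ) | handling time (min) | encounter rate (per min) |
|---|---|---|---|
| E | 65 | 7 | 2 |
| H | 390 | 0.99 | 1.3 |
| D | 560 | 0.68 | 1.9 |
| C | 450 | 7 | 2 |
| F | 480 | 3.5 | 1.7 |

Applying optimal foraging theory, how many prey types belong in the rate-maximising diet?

Profitabilities (E/h, kJ/min): D 824, H 394, F 137, C 64.3, E 9.29. Add prey in this order while the next type's profitability exceeds the intake rate on those already taken.
Rate on top 1: 464.2. H: 394 < 464.2 → exclude; stop.
Optimal diet: D — 1 of 5 types.

1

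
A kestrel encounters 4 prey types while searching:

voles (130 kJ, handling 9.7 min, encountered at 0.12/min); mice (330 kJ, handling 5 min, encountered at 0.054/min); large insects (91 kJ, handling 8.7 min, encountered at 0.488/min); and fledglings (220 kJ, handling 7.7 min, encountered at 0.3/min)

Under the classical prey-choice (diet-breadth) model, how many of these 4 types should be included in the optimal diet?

E/h in descending order: mice 66, fledglings 28.6, voles 13.4, large insects 10.5 kJ/min. The optimal diet is the largest prefix of this list for which every included type satisfies E_i/h_i > R on the types above it.
Rate on top 1: 14.03. fledglings: 28.6 > 14.03 → include.
Rate on top 2: 23.41. voles: 13.4 < 23.41 → exclude; stop.
Optimal diet: mice, fledglings — 2 of 4 types.

2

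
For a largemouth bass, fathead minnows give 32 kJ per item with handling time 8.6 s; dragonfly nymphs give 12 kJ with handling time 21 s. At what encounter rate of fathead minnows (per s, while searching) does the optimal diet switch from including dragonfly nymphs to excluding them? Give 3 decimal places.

0.021 per s

At the threshold, the rate on fathead minnows alone equals the profitability of dragonfly nymphs: λ·32/(1 + λ·8.6) = 12/21 = 0.5714.
Rearranging, λ(32 − 0.5714×8.6) = 0.5714, so λ = 0.5714/27.09 = 0.0211 per s.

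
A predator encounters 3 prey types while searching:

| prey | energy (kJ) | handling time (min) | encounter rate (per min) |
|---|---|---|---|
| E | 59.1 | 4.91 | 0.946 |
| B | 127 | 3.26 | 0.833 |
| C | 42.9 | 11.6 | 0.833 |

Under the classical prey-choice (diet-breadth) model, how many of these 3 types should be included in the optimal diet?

E/h in descending order: B 39, E 12, C 3.7 kJ/min. The optimal diet is the largest prefix of this list for which every included type satisfies E_i/h_i > R on the types above it.
Rate on top 1: 28.47. E: 12 < 28.47 → exclude; stop.
Optimal diet: B — 1 of 3 types.

1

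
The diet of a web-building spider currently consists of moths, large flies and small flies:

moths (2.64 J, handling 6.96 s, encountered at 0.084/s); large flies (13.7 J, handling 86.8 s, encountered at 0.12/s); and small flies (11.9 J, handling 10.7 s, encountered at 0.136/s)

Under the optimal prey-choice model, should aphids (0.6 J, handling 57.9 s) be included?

No

Current rate: (0.084×2.64 + 0.12×13.7 + 0.136×11.9)/(1 + 0.084×6.96 + 0.12×86.8 + 0.136×10.7) = 0.2589 J/s.
Profitability of aphids: 0.6/57.9 = 0.01036 J/s.
0.01036 < 0.2589, so adding aphids would lower the average — exclude it.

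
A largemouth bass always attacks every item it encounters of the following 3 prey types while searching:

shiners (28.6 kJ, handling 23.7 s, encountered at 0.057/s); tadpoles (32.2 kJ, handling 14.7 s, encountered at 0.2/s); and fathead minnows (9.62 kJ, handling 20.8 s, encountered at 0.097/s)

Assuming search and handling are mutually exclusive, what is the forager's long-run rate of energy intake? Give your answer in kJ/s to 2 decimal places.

R = (0.057×28.6 + 0.2×32.2 + 0.097×9.62) / (1 + 0.057×23.7 + 0.2×14.7 + 0.097×20.8) = 9.003/7.309 = 1.232 kJ/s.

1.23 kJ/s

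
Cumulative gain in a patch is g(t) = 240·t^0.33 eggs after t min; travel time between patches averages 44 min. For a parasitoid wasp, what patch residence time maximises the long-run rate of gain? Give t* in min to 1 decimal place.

21.7 min

Maximise g(t)/(T+t): set derivative to zero → g'(t)(T+t) = g(t).
g'(t) = 0.33·240·t^-0.67. Setting 0.33·240·t^-0.67 = 240·t^0.33/(44+t) gives 0.33(44+t) = t, so 0.67·t = 0.33×44.
t* = 0.33×44/0.67 = 21.67 min.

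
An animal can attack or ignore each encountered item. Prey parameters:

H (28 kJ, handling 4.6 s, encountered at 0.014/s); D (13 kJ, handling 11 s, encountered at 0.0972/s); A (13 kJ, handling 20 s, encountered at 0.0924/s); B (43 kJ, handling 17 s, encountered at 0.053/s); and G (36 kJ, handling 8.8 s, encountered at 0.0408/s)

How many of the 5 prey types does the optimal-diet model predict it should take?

3

E/h in descending order: H 6.09, G 4.09, B 2.53, D 1.18, A 0.65 kJ/s. The optimal diet is the largest prefix of this list for which every included type satisfies E_i/h_i > R on the types above it.
Rate on top 1: 0.3683. G: 4.09 > 0.3683 → include.
Rate on top 2: 1.307. B: 2.53 > 1.307 → include.
Rate on top 3: 1.781. D: 1.18 < 1.781 → exclude; stop.
Optimal diet: H, G, B — 3 of 5 types.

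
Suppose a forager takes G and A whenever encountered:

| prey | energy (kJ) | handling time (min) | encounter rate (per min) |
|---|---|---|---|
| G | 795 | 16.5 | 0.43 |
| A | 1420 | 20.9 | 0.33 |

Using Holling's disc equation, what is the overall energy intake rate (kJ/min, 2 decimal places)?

54.06 kJ/min

Energy encountered per unit search time: 0.43×795 + 0.33×1420 = 810.5 kJ/min.
Handling time per unit search time: 0.43×16.5 + 0.33×20.9 = 13.99.
Rate = 810.5/(1 + 13.99) = 54.06 kJ/min.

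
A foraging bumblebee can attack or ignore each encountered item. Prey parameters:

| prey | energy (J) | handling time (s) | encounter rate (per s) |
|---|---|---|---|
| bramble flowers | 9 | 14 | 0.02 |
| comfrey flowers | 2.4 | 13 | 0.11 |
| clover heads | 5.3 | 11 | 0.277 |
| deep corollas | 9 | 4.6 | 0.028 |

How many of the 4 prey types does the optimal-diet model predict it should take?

E/h in descending order: deep corollas 1.96, bramble flowers 0.643, clover heads 0.482, comfrey flowers 0.185 J/s. The optimal diet is the largest prefix of this list for which every included type satisfies E_i/h_i > R on the types above it.
Rate on top 1: 0.2232. bramble flowers: 0.643 > 0.2232 → include.
Rate on top 2: 0.3066. clover heads: 0.482 > 0.3066 → include.
Rate on top 3: 0.4264. comfrey flowers: 0.185 < 0.4264 → exclude; stop.
Optimal diet: deep corollas, bramble flowers, clover heads — 3 of 4 types.

3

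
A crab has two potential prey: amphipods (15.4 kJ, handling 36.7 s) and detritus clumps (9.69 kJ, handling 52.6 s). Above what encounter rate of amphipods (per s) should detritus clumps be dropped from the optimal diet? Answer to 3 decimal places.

0.021 per s

At the threshold, the rate on amphipods alone equals the profitability of detritus clumps: λ·15.4/(1 + λ·36.7) = 9.69/52.6 = 0.1842.
Rearranging, λ(15.4 − 0.1842×36.7) = 0.1842, so λ = 0.1842/8.639 = 0.02132 per s.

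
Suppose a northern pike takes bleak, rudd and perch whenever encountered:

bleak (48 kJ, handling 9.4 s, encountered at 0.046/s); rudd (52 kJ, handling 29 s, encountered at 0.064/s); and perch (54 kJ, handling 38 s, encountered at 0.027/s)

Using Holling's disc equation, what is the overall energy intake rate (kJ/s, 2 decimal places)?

1.62 kJ/s

R = Σλ_iE_i / (1 + Σλ_ih_i)
Numerator: 0.046×48 + 0.064×52 + 0.027×54 = 6.994
Denominator: 1 + 0.046×9.4 + 0.064×29 + 0.027×38 = 4.314
R = 6.994/4.314 = 1.621 kJ/s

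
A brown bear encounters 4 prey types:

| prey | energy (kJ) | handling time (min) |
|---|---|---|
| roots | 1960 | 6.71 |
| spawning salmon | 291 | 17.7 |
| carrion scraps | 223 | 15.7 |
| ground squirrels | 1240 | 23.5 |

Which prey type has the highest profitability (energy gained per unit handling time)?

In descending order of E/h:
roots: 1960/6.71 = 292 kJ/min
ground squirrels: 1240/23.5 = 52.8 kJ/min
spawning salmon: 291/17.7 = 16.4 kJ/min
carrion scraps: 223/15.7 = 14.2 kJ/min

roots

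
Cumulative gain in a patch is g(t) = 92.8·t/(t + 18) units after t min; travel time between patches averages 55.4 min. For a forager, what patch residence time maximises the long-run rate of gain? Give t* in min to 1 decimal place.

31.6 min

Optimal t* satisfies g'(t*) = g(t*)/(T + t*).
g'(t) = 92.8·18/(t + 18)². Setting 92.8·18/(t+18)² = 92.8t/[(t+18)(55.4+t)] gives 18(55.4+t) = t(t+18), so t² = 18×55.4 = 997.2.
t* = √997.2 = 31.58 min.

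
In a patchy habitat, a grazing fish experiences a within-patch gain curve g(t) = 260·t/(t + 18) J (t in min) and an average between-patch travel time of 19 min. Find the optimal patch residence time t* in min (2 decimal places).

18.49 min

Maximise g(t)/(T+t): set derivative to zero → g'(t)(T+t) = g(t).
g'(t) = 260·18/(t + 18)². Setting 260·18/(t+18)² = 260t/[(t+18)(19+t)] gives 18(19+t) = t(t+18), so t² = 18×19 = 342.
t* = √342 = 18.49 min.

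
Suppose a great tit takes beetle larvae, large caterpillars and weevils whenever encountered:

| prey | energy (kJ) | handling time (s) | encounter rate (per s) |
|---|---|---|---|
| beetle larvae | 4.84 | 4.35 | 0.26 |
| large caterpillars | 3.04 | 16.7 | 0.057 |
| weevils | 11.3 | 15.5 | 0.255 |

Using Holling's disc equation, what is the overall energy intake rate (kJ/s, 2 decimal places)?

0.61 kJ/s

Energy encountered per unit search time: 0.26×4.84 + 0.057×3.04 + 0.255×11.3 = 4.313 kJ/s.
Handling time per unit search time: 0.26×4.35 + 0.057×16.7 + 0.255×15.5 = 6.035.
Rate = 4.313/(1 + 6.035) = 0.6131 kJ/s.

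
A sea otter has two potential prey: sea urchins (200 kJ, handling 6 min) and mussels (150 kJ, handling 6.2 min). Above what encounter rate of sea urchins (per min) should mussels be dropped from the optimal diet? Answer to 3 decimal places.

0.441 per min

Drop mussels once their profitability E₂/h₂ falls below the rate achievable on sea urchins alone: E₂/h₂ = λE₁/(1 + λh₁).
Solve for λ: λE₁h₂ = E₂(1 + λh₁) → λ(E₁h₂ − E₂h₁) = E₂ → λ = E₂/(E₁h₂ − E₂h₁).
λ = 150/(200×6.2 − 150×6) = 150/340 = 0.4412 per min.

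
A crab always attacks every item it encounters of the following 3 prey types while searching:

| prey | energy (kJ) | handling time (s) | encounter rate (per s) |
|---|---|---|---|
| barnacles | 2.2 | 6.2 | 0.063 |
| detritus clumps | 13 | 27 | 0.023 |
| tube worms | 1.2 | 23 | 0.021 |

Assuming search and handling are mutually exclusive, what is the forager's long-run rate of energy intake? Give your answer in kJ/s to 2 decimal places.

R = Σλ_iE_i / (1 + Σλ_ih_i)
Numerator: 0.063×2.2 + 0.023×13 + 0.021×1.2 = 0.4628
Denominator: 1 + 0.063×6.2 + 0.023×27 + 0.021×23 = 2.495
R = 0.4628/2.495 = 0.1855 kJ/s

0.19 kJ/s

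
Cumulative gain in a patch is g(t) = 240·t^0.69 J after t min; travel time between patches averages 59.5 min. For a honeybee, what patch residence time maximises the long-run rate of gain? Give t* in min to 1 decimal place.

Optimal t* satisfies g'(t*) = g(t*)/(T + t*).
g'(t) = 0.69·240·t^-0.31. Setting 0.69·240·t^-0.31 = 240·t^0.69/(59.5+t) gives 0.69(59.5+t) = t, so 0.31·t = 0.69×59.5.
t* = 0.69×59.5/0.31 = 132.4 min.

132.4 min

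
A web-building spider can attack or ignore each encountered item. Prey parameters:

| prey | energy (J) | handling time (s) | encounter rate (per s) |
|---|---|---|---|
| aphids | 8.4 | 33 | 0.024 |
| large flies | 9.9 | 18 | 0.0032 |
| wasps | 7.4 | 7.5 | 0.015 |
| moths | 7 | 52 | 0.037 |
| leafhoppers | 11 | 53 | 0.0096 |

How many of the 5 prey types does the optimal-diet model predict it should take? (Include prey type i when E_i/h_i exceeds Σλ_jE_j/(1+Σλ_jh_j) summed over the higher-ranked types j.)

4

E/h in descending order: wasps 0.987, large flies 0.55, aphids 0.255, leafhoppers 0.208, moths 0.135 J/s. The optimal diet is the largest prefix of this list for which every included type satisfies E_i/h_i > R on the types above it.
Rate on top 1: 0.09978. large flies: 0.55 > 0.09978 → include.
Rate on top 2: 0.1219. aphids: 0.255 > 0.1219 → include.
Rate on top 3: 0.1755. leafhoppers: 0.208 > 0.1755 → include.
Rate on top 4: 0.1821. moths: 0.135 < 0.1821 → exclude; stop.
Optimal diet: wasps, large flies, aphids, leafhoppers — 4 of 5 types.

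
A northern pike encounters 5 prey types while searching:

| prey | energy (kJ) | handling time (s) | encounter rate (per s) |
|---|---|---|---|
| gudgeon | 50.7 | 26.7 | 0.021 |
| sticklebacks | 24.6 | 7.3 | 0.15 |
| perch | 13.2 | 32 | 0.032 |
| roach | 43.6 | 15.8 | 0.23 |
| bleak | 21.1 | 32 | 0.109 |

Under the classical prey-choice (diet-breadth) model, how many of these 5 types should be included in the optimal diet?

Rank by E/h (kJ/s): sticklebacks 3.37, roach 2.76, gudgeon 1.9, bleak 0.659, perch 0.412. Include each in turn until the next type's E/h falls below the running intake rate.
Rate on top 1: 1.761. roach: 2.76 > 1.761 → include.
Rate on top 2: 2.394. gudgeon: 1.9 < 2.394 → exclude; stop.
Optimal diet: sticklebacks, roach — 2 of 5 types.

2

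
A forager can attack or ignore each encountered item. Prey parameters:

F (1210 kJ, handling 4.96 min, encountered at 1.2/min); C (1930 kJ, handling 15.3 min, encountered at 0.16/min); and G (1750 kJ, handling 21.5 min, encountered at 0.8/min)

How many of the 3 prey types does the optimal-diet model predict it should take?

1

E/h in descending order: F 244, C 126, G 81.4 kJ/min. The optimal diet is the largest prefix of this list for which every included type satisfies E_i/h_i > R on the types above it.
Rate on top 1: 208.9. C: 126 < 208.9 → exclude; stop.
Optimal diet: F — 1 of 3 types.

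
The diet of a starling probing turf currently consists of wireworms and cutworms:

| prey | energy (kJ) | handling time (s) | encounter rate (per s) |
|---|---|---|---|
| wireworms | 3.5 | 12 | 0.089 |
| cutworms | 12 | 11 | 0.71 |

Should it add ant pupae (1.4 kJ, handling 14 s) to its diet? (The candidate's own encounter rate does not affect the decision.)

No

Intake rate on the current diet: R = (0.089×3.5 + 0.71×12) / (1 + 0.089×12 + 0.71×11) = 8.832/9.878 = 0.8941 kJ/s.
ant pupae: E/h = 1.4/14 = 0.1 kJ/s.
0.1 < 0.8941, so adding ant pupae would lower the average — exclude it.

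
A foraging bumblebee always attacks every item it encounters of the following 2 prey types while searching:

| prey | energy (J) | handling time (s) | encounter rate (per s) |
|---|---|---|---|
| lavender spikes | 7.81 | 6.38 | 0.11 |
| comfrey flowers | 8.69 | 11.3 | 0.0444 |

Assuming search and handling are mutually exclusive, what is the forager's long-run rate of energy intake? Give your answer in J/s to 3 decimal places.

0.565 J/s

R = (0.11×7.81 + 0.0444×8.69) / (1 + 0.11×6.38 + 0.0444×11.3) = 1.245/2.204 = 0.565 J/s.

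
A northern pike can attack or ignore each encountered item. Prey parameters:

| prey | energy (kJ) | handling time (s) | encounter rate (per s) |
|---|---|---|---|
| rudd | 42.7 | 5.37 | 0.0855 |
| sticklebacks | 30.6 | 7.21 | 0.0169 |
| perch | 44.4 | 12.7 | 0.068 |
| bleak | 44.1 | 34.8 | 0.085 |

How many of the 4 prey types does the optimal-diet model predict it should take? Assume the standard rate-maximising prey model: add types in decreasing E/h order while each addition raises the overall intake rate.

Rank by E/h (kJ/s): rudd 7.95, sticklebacks 4.24, perch 3.5, bleak 1.27. Include each in turn until the next type's E/h falls below the running intake rate.
Rate on top 1: 2.502. sticklebacks: 4.24 > 2.502 → include.
Rate on top 2: 2.636. perch: 3.5 > 2.636 → include.
Rate on top 3: 2.94. bleak: 1.27 < 2.94 → exclude; stop.
Optimal diet: rudd, sticklebacks, perch — 3 of 4 types.

3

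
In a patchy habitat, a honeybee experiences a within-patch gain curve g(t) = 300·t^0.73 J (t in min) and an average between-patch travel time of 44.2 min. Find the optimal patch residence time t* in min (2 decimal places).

By the marginal value theorem, leave when the instantaneous gain rate g'(t) equals the habitat-wide average g(t)/(T + t).
g'(t) = 0.73·300·t^-0.27. Setting 0.73·300·t^-0.27 = 300·t^0.73/(44.2+t) gives 0.73(44.2+t) = t, so 0.27·t = 0.73×44.2.
t* = 0.73×44.2/0.27 = 119.5 min.

119.50 min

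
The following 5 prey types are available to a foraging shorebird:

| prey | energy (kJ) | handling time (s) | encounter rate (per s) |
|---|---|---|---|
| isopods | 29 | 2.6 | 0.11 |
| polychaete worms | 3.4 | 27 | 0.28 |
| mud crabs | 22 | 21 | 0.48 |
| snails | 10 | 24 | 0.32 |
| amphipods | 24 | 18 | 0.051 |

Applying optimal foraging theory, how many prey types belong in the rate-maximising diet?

1

Profitabilities (E/h, kJ/s): isopods 11.2, amphipods 1.33, mud crabs 1.05, snails 0.417, polychaete worms 0.126. Add prey in this order while the next type's profitability exceeds the intake rate on those already taken.
Rate on top 1: 2.481. amphipods: 1.33 < 2.481 → exclude; stop.
Optimal diet: isopods — 1 of 5 types.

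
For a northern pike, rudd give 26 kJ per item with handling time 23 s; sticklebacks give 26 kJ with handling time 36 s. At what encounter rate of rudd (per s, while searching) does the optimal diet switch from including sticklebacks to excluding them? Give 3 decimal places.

0.077 per s

The zero-one rule: include sticklebacks iff E₂/h₂ > λE₁/(1+λh₁). Equality gives the switch point.
λE₁h₂ = E₂ + λE₂h₁ ⇒ λ = E₂/(E₁h₂ − E₂h₁) = 26/(936 − 598) = 0.07692 per s.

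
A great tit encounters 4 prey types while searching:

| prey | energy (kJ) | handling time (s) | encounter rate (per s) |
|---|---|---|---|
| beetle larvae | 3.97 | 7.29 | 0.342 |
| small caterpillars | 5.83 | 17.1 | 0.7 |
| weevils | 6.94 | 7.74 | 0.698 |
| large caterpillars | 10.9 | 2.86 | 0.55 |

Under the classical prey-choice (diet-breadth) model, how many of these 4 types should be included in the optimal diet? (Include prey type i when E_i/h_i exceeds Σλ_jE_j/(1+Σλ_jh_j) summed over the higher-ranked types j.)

1

Rank by E/h (kJ/s): large caterpillars 3.81, weevils 0.897, beetle larvae 0.545, small caterpillars 0.341. Include each in turn until the next type's E/h falls below the running intake rate.
Rate on top 1: 2.33. weevils: 0.897 < 2.33 → exclude; stop.
Optimal diet: large caterpillars — 1 of 4 types.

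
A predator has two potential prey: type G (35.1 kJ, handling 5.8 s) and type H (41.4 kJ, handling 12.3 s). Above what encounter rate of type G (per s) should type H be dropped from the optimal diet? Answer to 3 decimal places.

0.216 per s

The zero-one rule: include type H iff E₂/h₂ > λE₁/(1+λh₁). Equality gives the switch point.
λE₁h₂ = E₂ + λE₂h₁ ⇒ λ = E₂/(E₁h₂ − E₂h₁) = 41.4/(431.7 − 240.1) = 0.2161 per s.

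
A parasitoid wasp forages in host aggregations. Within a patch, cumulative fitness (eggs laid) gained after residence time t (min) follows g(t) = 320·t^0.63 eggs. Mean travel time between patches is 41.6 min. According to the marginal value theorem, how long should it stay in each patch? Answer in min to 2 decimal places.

70.83 min

Maximise g(t)/(T+t): set derivative to zero → g'(t)(T+t) = g(t).
g'(t) = 0.63·320·t^-0.37. Setting 0.63·320·t^-0.37 = 320·t^0.63/(41.6+t) gives 0.63(41.6+t) = t, so 0.37·t = 0.63×41.6.
t* = 0.63×41.6/0.37 = 70.83 min.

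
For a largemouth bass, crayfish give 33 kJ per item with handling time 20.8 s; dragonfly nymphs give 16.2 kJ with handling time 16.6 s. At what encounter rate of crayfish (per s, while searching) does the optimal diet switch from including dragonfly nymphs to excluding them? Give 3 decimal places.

0.077 per s

The zero-one rule: include dragonfly nymphs iff E₂/h₂ > λE₁/(1+λh₁). Equality gives the switch point.
λE₁h₂ = E₂ + λE₂h₁ ⇒ λ = E₂/(E₁h₂ − E₂h₁) = 16.2/(547.8 − 337) = 0.07684 per s.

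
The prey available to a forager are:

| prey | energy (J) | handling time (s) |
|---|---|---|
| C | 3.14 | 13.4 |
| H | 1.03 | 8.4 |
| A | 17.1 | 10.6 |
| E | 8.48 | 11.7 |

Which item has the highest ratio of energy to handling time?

A

Profitability E/h (J/s): C = 3.14/13.4 = 0.234, H = 1.03/8.4 = 0.123, A = 17.1/10.6 = 1.61, E = 8.48/11.7 = 0.725.
Ranked: A > E > C > H.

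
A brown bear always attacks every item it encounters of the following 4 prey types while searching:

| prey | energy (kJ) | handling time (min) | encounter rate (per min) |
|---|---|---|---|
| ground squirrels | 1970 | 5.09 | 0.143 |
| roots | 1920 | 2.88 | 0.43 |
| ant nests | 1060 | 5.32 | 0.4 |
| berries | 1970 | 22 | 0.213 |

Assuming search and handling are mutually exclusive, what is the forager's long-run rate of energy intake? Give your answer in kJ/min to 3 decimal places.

R = Σλ_iE_i / (1 + Σλ_ih_i)
Numerator: 0.143×1970 + 0.43×1920 + 0.4×1060 + 0.213×1970 = 1951
Denominator: 1 + 0.143×5.09 + 0.43×2.88 + 0.4×5.32 + 0.213×22 = 9.78
R = 1951/9.78 = 199.5 kJ/min

199.475 kJ/min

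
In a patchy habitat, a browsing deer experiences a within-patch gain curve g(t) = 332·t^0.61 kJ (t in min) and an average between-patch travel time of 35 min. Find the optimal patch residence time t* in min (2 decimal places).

Optimal t* satisfies g'(t*) = g(t*)/(T + t*).
g'(t) = 0.61·332·t^-0.39. Setting 0.61·332·t^-0.39 = 332·t^0.61/(35+t) gives 0.61(35+t) = t, so 0.39·t = 0.61×35.
t* = 0.61×35/0.39 = 54.74 min.

54.74 min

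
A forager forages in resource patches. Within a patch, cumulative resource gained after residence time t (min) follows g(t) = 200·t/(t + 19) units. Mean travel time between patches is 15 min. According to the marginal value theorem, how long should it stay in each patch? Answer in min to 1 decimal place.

16.9 min

By the marginal value theorem, leave when the instantaneous gain rate g'(t) equals the habitat-wide average g(t)/(T + t).
g'(t) = 200·19/(t + 19)². Setting 200·19/(t+19)² = 200t/[(t+19)(15+t)] gives 19(15+t) = t(t+19), so t² = 19×15 = 285.
t* = √285 = 16.88 min.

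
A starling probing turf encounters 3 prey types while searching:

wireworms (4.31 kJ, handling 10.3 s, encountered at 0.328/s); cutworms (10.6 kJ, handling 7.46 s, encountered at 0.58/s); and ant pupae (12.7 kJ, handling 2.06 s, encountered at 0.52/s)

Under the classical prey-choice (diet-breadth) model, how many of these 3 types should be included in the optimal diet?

Rank by E/h (kJ/s): ant pupae 6.17, cutworms 1.42, wireworms 0.418. Include each in turn until the next type's E/h falls below the running intake rate.
Rate on top 1: 3.188. cutworms: 1.42 < 3.188 → exclude; stop.
Optimal diet: ant pupae — 1 of 3 types.

1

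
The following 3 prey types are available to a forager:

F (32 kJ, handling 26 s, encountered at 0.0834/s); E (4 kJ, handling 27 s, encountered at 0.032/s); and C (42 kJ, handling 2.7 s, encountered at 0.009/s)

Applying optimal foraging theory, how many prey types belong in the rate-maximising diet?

2

Rank by E/h (kJ/s): C 15.6, F 1.23, E 0.148. Include each in turn until the next type's E/h falls below the running intake rate.
Rate on top 1: 0.369. F: 1.23 > 0.369 → include.
Rate on top 2: 0.9543. E: 0.148 < 0.9543 → exclude; stop.
Optimal diet: C, F — 2 of 3 types.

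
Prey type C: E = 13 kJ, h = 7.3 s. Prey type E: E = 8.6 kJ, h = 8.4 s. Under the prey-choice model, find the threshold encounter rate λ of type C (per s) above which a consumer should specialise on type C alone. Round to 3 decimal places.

0.185 per s

The zero-one rule: include type E iff E₂/h₂ > λE₁/(1+λh₁). Equality gives the switch point.
λE₁h₂ = E₂ + λE₂h₁ ⇒ λ = E₂/(E₁h₂ − E₂h₁) = 8.6/(109.2 − 62.78) = 0.1853 per s.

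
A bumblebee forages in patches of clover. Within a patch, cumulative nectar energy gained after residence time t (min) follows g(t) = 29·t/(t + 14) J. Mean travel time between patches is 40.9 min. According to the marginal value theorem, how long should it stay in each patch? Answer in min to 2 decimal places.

23.93 min

Optimal t* satisfies g'(t*) = g(t*)/(T + t*).
g'(t) = 29·14/(t + 14)². Setting 29·14/(t+14)² = 29t/[(t+14)(40.9+t)] gives 14(40.9+t) = t(t+14), so t² = 14×40.9 = 572.6.
t* = √572.6 = 23.93 min.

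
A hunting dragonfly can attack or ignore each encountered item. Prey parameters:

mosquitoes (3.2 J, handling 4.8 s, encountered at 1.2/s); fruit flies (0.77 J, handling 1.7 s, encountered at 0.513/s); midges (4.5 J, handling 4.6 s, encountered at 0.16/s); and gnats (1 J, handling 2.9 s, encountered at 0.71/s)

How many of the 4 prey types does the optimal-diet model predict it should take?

Profitabilities (E/h, J/s): midges 0.978, mosquitoes 0.667, fruit flies 0.453, gnats 0.345. Add prey in this order while the next type's profitability exceeds the intake rate on those already taken.
Rate on top 1: 0.4147. mosquitoes: 0.667 > 0.4147 → include.
Rate on top 2: 0.6083. fruit flies: 0.453 < 0.6083 → exclude; stop.
Optimal diet: midges, mosquitoes — 2 of 4 types.

2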